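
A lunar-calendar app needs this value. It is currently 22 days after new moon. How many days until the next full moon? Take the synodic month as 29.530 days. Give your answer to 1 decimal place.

22.3 days

Full moon occurs at elongation 180°, i.e. at age 29.530 × 180/360 = 14.765 d.
Already past this cycle's full moon; the next is at 14.765 + 29.530 = 44.295 d, so 44.295 − 22 = 22.295 days.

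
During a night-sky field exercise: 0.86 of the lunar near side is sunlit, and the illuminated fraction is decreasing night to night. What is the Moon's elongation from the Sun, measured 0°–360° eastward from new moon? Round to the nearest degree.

224°

From f = (1 − cos θ)/2: cos θ = 1 − 2×0.86 = -0.720; arccos → 136.1°.
Waning ⇒ past full, so θ = 360° − 136.1° = 223.9°.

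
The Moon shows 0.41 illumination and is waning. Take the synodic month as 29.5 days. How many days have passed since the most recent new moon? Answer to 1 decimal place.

Invert f = (1 − cos θ)/2 to get cos θ = 1 − 2(0.41) = 0.180, hence θ₀ = arccos 0.180 = 79.6°.
A waning Moon lies in 180°–360°, so θ = 360° − 79.6° = 280.4°.
At 360°/29.5 d per day, 280.4° corresponds to 22.97 days.

23.0 days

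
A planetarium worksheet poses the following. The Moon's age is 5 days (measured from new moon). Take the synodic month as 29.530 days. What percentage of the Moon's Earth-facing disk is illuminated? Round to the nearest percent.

26%

The Moon has covered 5/29.530 of its cycle, so θ ≈ 360° × 5/29.530 = 61.0°.
With cos θ = 0.485, the lit fraction is (1 − 0.485)/2 ≈ 0.257, so 26%.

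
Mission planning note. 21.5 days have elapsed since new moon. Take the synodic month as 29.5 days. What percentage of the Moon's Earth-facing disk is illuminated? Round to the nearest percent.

57%

Elongation θ = 360° × 21.5/29.5 ≈ 262.4°.
With cos θ = (-0.133), the lit fraction is (1 − (-0.133))/2 ≈ 0.566, so 57%.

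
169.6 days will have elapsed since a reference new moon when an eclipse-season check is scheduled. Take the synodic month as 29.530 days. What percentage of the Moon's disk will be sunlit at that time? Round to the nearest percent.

169.6 d spans 5 complete synodic months (5 × 29.530 = 147.65 d) plus 21.95 d.
Elongation θ = 360° × 21.95/29.530 ≈ 267.6°.
Illuminated fraction = (1 − cos 267.6°)/2 = (1 − (-0.042))/2 ≈ 0.521, so 52%.

52%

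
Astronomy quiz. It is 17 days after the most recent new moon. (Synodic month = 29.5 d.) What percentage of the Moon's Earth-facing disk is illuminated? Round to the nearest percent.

94%

Elongation θ = 360° × 17/29.5 ≈ 207.5°.
Illuminated fraction = (1 − cos 207.5°)/2 = (1 − (-0.887))/2 ≈ 0.944, so 94%.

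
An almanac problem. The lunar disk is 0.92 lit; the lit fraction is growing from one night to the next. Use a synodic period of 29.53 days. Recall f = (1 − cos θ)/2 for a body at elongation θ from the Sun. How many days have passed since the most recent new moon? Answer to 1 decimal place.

From f = (1 − cos θ)/2: cos θ = 1 − 2×0.92 = -0.840; arccos → 147.1°.
The Moon is waxing (0°–180°), so θ = 147.1° directly.
At 360°/29.53 d per day, 147.1° corresponds to 12.07 days.

12.1 days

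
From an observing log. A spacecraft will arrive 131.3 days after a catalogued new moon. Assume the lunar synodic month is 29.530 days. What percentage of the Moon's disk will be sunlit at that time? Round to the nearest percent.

97%

131.3/29.530 = 4.446 lunations, so 4 complete cycles and 13.18 d into the next.
Phase angle: θ = 360°·(13.18 d)/(29.530 d) = 160.7°.
Illuminated fraction = (1 − cos 160.7°)/2 = (1 − (-0.944))/2 ≈ 0.972, so 97%.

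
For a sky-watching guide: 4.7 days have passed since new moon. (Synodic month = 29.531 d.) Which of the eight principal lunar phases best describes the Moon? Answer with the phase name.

θ ≈ 360° × 4.7/29.531 = 57°, which falls in the waxing crescent sector.

waxing crescent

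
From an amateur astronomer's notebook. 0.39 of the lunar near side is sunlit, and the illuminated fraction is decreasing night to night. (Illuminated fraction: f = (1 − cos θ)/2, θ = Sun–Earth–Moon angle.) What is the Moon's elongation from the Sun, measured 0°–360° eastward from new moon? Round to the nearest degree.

From f = (1 − cos θ)/2: cos θ = 1 − 2×0.39 = 0.220; arccos → 77.3°.
Waning ⇒ past full, so θ = 360° − 77.3° = 282.7°.

283°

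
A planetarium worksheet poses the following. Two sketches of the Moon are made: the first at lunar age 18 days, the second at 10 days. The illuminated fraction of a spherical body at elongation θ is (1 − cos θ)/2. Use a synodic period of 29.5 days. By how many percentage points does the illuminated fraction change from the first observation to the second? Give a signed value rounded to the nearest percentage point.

First observation: θ = 360°·18/29.5 = 219.7°, so f = 0.885.
Second observation: θ = 122.0°, f = 0.765.
Δf = 0.765 − 0.885 = -0.120, i.e. -12 pp.

-12 pp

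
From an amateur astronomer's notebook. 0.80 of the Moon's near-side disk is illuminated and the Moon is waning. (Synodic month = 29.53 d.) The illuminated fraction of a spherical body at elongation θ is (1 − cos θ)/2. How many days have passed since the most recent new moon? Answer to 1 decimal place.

19.1 days

cos θ = 1 − 2f = -0.600, giving a principal value of 126.9°.
A waning Moon lies in 180°–360°, so θ = 360° − 126.9° = 233.1°.
Age = 29.53 × 233.1°/360° ≈ 19.12 days.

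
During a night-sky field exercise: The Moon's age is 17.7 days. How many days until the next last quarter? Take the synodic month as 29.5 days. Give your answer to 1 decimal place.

Last quarter is 0.75 of the way through the cycle: age 0.75 × 29.5 = 22.125 d.
That is 22.125 − 17.7 = 4.425 days ahead.

4.4 days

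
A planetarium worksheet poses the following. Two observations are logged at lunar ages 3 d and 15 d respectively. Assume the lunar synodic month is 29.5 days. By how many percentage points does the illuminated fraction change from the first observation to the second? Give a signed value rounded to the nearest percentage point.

+90 percentage points

θ₁ = 360° × 3/29.5 = 36.6°, f₁ = (1 − cos θ₁)/2 = 0.099.
θ₂ = 360° × 15/29.5 = 183.1°, f₂ = (1 − cos θ₂)/2 = 0.999.
Change = f₂ − f₁ = +0.901 → +90 percentage points.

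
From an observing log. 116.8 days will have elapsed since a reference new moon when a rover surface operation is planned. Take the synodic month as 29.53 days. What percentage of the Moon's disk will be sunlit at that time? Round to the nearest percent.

116.8 d spans 3 complete synodic months (3 × 29.53 = 88.59 d) plus 28.21 d.
Elongation θ = 360° × 28.21/29.53 ≈ 343.9°.
cos 343.9° = 0.961, so f = (1 − 0.961)/2 = 0.020, so 2%.

2%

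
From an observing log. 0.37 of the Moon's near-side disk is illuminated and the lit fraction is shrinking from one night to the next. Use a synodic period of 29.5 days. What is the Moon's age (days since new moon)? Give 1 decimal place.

23.4 days

Invert f = (1 − cos θ)/2 to get cos θ = 1 − 2(0.37) = 0.260, hence θ₀ = arccos 0.260 = 74.9°.
Since the Moon is past full (waning), take the reflex angle: θ = 360° − 74.9° = 285.1°.
That fraction of the synodic month is 285.1/360 × 29.5 d ≈ 23.36 d.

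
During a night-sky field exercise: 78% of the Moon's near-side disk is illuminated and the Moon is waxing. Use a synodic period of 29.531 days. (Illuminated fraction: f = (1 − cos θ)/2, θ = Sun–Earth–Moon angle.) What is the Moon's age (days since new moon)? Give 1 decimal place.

10.2 days

cos θ = 1 − 2f = -0.560, giving a principal value of 124.1°.
The Moon is waxing (0°–180°), so θ = 124.1° directly.
Age = 29.531 × 124.1°/360° ≈ 10.18 days.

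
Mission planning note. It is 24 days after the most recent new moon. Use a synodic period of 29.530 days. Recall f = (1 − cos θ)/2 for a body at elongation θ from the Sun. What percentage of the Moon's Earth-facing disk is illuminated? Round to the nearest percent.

31%

The Moon has covered 24/29.530 of its cycle, so θ ≈ 360° × 24/29.530 = 292.6°.
cos 292.6° = 0.384, so f = (1 − 0.384)/2 = 0.308, so 31%.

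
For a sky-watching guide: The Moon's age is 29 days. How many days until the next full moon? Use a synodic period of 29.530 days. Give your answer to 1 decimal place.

Full moon is 0.5 of the way through the cycle: age 0.5 × 29.530 = 14.765 d.
This lunation's full moon (14.765 d) has passed, so add one period: 44.295 − 29 = 15.295 days.

15.3 days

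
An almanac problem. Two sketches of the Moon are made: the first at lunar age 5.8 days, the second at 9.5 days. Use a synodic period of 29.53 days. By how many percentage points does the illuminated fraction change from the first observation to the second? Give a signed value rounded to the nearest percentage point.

+38 pp

First observation: θ = 360°·5.8/29.53 = 70.7°, so f = 0.335.
Second observation: θ = 115.8°, f = 0.718.
Δf = 0.718 − 0.335 = +0.383, i.e. +38 pp.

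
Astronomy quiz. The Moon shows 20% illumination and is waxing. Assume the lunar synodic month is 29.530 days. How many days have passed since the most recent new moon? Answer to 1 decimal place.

4.4 days

Invert f = (1 − cos θ)/2 to get cos θ = 1 − 2(0.20) = 0.600, hence θ₀ = arccos 0.600 = 53.1°.
Waxing ⇒ before full, so θ = 53.1°.
Age = 29.530 × 53.1°/360° ≈ 4.36 days.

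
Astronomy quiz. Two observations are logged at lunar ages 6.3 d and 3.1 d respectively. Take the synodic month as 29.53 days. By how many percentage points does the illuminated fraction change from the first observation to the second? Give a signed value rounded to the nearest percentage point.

First observation: θ = 360°·6.3/29.53 = 76.8°, so f = 0.386.
Second observation: θ = 37.8°, f = 0.105.
Δf = 0.105 − 0.386 = -0.281, i.e. -28 pp.

-28 percentage points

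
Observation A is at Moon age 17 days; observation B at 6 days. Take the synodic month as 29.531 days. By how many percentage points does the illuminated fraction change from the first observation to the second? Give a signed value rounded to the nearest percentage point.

-59 pp

θ₁ = 360° × 17/29.531 = 207.2°, f₁ = (1 − cos θ₁)/2 = 0.945.
θ₂ = 360° × 6/29.531 = 73.1°, f₂ = (1 − cos θ₂)/2 = 0.355.
Change = f₂ − f₁ = -0.590 → -59 percentage points.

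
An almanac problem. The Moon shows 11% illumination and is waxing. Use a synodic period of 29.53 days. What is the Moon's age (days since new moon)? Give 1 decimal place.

Invert f = (1 − cos θ)/2 to get cos θ = 1 − 2(0.11) = 0.780, hence θ₀ = arccos 0.780 = 38.7°.
Waxing ⇒ before full, so θ = 38.7°.
At 360°/29.53 d per day, 38.7° corresponds to 3.18 days.

3.2 days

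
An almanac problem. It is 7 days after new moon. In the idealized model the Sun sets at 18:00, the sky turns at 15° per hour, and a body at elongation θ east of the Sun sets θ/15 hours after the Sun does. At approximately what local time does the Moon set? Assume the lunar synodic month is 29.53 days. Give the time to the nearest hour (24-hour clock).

Elongation θ = 360° × 7/29.53 ≈ 85.3°.
At 15° of sky rotation per hour, 85.3° corresponds to a 5.69 h lag.
18:00 + 5.69 h ≈ 23:41 → 00:00 to the nearest hour.

00:00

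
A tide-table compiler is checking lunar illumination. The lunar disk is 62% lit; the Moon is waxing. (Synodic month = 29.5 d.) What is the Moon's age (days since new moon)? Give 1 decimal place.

8.5 days

From f = (1 − cos θ)/2: cos θ = 1 − 2×0.62 = -0.240; arccos → 103.9°.
The Moon is waxing (0°–180°), so θ = 103.9° directly.
At 360°/29.5 d per day, 103.9° corresponds to 8.51 days.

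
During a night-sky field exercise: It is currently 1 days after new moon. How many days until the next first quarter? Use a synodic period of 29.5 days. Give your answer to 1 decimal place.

First quarter occurs at elongation 90°, i.e. at age 29.5 × 90/360 = 7.375 d.
So 6.375 days remain (7.375 − 1).

6.4 days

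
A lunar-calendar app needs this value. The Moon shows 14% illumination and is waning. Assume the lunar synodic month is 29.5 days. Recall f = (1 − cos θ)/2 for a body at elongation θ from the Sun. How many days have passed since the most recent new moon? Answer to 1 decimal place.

25.9 days

cos θ = 1 − 2f = 0.720, giving a principal value of 43.9°.
A waning Moon lies in 180°–360°, so θ = 360° − 43.9° = 316.1°.
Age = 29.5 × 316.1°/360° ≈ 25.90 days.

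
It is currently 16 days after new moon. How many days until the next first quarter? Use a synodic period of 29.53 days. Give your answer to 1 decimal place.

First quarter occurs at elongation 90°, i.e. at age 29.53 × 90/360 = 7.383 d.
Already past this cycle's first quarter; the next is at 7.383 + 29.53 = 36.913 d, so 36.913 − 16 = 20.913 days.

20.9 days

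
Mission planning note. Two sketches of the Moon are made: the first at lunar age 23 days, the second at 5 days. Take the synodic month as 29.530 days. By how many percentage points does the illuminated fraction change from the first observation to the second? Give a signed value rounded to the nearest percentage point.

First observation: θ = 360°·23/29.530 = 280.4°, so f = 0.410.
Second observation: θ = 61.0°, f = 0.257.
Δf = 0.257 − 0.410 = -0.153, i.e. -15 pp.

-15 percentage points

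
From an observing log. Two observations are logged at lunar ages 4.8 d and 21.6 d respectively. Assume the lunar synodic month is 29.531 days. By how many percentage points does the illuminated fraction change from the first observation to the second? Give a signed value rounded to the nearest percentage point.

+32 percentage points

First observation: θ = 360°·4.8/29.531 = 58.5°, so f = 0.239.
Second observation: θ = 263.3°, f = 0.558.
Δf = 0.558 − 0.239 = +0.319, i.e. +32 pp.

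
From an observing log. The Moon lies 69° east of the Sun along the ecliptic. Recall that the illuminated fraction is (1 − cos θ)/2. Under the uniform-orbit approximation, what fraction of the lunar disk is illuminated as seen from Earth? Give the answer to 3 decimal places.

0.321

f = (1 − cos 69°)/2 = (1 − 0.358)/2 ≈ 0.321.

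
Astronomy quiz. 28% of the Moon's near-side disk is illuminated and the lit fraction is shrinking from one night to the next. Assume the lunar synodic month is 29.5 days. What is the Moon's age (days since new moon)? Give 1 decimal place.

Invert f = (1 − cos θ)/2 to get cos θ = 1 − 2(0.28) = 0.440, hence θ₀ = arccos 0.440 = 63.9°.
Since the Moon is past full (waning), take the reflex angle: θ = 360° − 63.9° = 296.1°.
That fraction of the synodic month is 296.1/360 × 29.5 d ≈ 24.26 d.

24.3 days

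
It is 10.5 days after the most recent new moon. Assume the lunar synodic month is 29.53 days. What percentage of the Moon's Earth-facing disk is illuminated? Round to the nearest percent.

The Moon has covered 10.5/29.53 of its cycle, so θ ≈ 360° × 10.5/29.53 = 128.0°.
With cos θ = (-0.616), the lit fraction is (1 − (-0.616))/2 ≈ 0.808, so 81%.

81%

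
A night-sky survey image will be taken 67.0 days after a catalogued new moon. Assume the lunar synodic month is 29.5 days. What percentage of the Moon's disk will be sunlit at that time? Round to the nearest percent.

67.0 d spans 2 complete synodic months (2 × 29.5 = 59.00 d) plus 8.00 d.
The Moon has covered 8.00/29.5 of its cycle, so θ ≈ 360° × 8.00/29.5 = 97.6°.
With cos θ = (-0.133), the lit fraction is (1 − (-0.133))/2 ≈ 0.566, so 57%.

57%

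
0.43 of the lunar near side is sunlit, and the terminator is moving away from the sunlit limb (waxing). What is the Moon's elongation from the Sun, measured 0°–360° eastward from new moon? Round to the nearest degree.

Invert f = (1 − cos θ)/2 to get cos θ = 1 − 2(0.43) = 0.140, hence θ₀ = arccos 0.140 = 82.0°.
Before full moon the principal value applies: θ = 82.0°.

82°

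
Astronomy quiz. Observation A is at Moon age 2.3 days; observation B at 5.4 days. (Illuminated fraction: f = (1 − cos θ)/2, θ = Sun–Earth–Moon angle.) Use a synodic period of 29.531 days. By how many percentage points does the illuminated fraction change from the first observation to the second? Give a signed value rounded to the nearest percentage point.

+24 percentage points

θ₁ = 360° × 2.3/29.531 = 28.0°, f₁ = (1 − cos θ₁)/2 = 0.059.
θ₂ = 360° × 5.4/29.531 = 65.8°, f₂ = (1 − cos θ₂)/2 = 0.295.
Change = f₂ − f₁ = +0.237 → +24 percentage points.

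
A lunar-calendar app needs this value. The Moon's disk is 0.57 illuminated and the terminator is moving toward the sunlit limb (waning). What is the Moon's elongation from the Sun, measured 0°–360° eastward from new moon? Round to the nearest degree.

262°

Invert f = (1 − cos θ)/2 to get cos θ = 1 − 2(0.57) = -0.140, hence θ₀ = arccos -0.140 = 98.0°.
Since the Moon is past full (waning), take the reflex angle: θ = 360° − 98.0° = 262.0°.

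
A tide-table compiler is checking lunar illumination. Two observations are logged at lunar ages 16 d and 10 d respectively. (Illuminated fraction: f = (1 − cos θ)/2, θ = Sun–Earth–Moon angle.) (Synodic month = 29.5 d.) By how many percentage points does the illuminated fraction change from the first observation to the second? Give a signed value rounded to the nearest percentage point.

θ₁ = 360° × 16/29.5 = 195.3°, f₁ = (1 − cos θ₁)/2 = 0.982.
θ₂ = 360° × 10/29.5 = 122.0°, f₂ = (1 − cos θ₂)/2 = 0.765.
Change = f₂ − f₁ = -0.217 → -22 percentage points.

-22 pp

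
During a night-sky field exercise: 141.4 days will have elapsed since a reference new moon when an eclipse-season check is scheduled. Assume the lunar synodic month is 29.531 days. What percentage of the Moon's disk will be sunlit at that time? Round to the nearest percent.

141.4 d spans 4 complete synodic months (4 × 29.531 = 118.12 d) plus 23.28 d.
Elongation θ = 360° × 23.28/29.531 ≈ 283.7°.
With cos θ = 0.238, the lit fraction is (1 − 0.238)/2 ≈ 0.381, so 38%.

38%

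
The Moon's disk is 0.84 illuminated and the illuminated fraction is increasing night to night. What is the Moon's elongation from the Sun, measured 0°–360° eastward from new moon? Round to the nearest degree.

133°

Invert f = (1 − cos θ)/2 to get cos θ = 1 − 2(0.84) = -0.680, hence θ₀ = arccos -0.680 = 132.8°.
Waxing ⇒ before full, so θ = 132.8°.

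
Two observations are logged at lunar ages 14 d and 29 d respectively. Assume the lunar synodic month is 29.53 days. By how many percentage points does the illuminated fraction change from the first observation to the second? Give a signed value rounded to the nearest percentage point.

-99 percentage points

θ₁ = 360° × 14/29.53 = 170.7°, f₁ = (1 − cos θ₁)/2 = 0.993.
θ₂ = 360° × 29/29.53 = 353.5°, f₂ = (1 − cos θ₂)/2 = 0.003.
Change = f₂ − f₁ = -0.990 → -99 percentage points.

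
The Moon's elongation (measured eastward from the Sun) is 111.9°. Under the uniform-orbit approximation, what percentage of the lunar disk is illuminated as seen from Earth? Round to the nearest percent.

69%

cos 111.9° = (-0.373), so f = (1 − (-0.373))/2 = 0.686, i.e. 69%.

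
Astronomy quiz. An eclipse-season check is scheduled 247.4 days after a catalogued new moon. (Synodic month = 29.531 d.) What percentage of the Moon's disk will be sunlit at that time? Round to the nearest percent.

86%

247.4 d spans 8 complete synodic months (8 × 29.531 = 236.25 d) plus 11.15 d.
The Moon has covered 11.15/29.531 of its cycle, so θ ≈ 360° × 11.15/29.531 = 135.9°.
With cos θ = (-0.719), the lit fraction is (1 − (-0.719))/2 ≈ 0.859, so 86%.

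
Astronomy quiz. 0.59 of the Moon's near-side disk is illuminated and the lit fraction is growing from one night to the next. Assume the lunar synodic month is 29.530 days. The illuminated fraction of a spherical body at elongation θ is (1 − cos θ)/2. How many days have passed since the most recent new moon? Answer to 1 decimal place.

8.2 days

cos θ = 1 − 2f = -0.180, giving a principal value of 100.4°.
Waxing ⇒ before full, so θ = 100.4°.
At 360°/29.530 d per day, 100.4° corresponds to 8.23 days.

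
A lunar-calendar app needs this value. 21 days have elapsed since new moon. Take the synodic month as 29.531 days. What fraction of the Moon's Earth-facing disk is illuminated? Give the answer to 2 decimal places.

Phase angle: θ = 360°·(21 d)/(29.531 d) = 256.0°.
Illuminated fraction = (1 − cos 256.0°)/2 = (1 − (-0.242))/2 ≈ 0.621.

0.62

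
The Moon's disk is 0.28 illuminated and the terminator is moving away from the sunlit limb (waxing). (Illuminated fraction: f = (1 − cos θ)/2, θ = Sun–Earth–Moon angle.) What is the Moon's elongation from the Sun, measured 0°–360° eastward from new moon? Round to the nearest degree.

From f = (1 − cos θ)/2: cos θ = 1 − 2×0.28 = 0.440; arccos → 63.9°.
Before full moon the principal value applies: θ = 63.9°.

64°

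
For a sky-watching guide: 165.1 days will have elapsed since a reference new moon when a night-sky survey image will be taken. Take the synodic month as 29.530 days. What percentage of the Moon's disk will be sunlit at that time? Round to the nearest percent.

165.1 d spans 5 complete synodic months (5 × 29.530 = 147.65 d) plus 17.45 d.
Elongation θ = 360° × 17.45/29.530 ≈ 212.7°.
With cos θ = (-0.841), the lit fraction is (1 − (-0.841))/2 ≈ 0.921, so 92%.

92%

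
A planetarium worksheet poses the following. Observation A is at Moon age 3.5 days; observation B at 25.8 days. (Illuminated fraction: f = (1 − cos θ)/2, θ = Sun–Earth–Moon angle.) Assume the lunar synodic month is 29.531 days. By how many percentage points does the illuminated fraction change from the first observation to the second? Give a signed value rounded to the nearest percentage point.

+2 percentage points

First observation: θ = 360°·3.5/29.531 = 42.7°, so f = 0.132.
Second observation: θ = 314.5°, f = 0.149.
Δf = 0.149 − 0.132 = +0.017, i.e. +2 pp.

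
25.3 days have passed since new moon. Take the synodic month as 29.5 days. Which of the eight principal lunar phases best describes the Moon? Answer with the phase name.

At 25.3/29.5 of the cycle, θ ≈ 309° — the waning crescent range.

waning crescent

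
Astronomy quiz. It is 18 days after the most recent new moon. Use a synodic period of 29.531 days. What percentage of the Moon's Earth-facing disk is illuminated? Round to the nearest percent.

89%

Elongation θ = 360° × 18/29.531 ≈ 219.4°.
With cos θ = (-0.772), the lit fraction is (1 − (-0.772))/2 ≈ 0.886, so 89%.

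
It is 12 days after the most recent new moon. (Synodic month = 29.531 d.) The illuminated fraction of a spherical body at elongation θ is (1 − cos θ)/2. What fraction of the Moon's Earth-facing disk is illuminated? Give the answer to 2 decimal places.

0.92

Phase angle: θ = 360°·(12 d)/(29.531 d) = 146.3°.
With cos θ = (-0.832), the lit fraction is (1 − (-0.832))/2 ≈ 0.916.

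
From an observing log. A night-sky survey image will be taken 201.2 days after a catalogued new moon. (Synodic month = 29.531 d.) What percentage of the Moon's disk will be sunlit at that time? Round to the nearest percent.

31%

Reduce mod P: 201.2 − 6×29.531 = 24.01 d into the current lunation.
The Moon has covered 24.01/29.531 of its cycle, so θ ≈ 360° × 24.01/29.531 = 292.7°.
cos 292.7° = 0.387, so f = (1 − 0.387)/2 = 0.307, so 31%.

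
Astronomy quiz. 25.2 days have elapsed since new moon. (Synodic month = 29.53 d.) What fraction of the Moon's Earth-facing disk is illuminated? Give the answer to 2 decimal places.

0.20

Elongation θ = 360° × 25.2/29.53 ≈ 307.2°.
cos 307.2° = 0.605, so f = (1 − 0.605)/2 = 0.198.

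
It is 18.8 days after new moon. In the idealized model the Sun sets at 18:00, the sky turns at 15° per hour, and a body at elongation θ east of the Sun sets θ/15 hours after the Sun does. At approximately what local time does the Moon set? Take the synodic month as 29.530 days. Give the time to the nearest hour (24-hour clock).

09:00

The Moon has covered 18.8/29.530 of its cycle, so θ ≈ 360° × 18.8/29.530 = 229.2°.
At 15° of sky rotation per hour, 229.2° corresponds to a 15.28 h lag.
18:00 + 15.28 h ≈ 09:17 → 09:00 to the nearest hour.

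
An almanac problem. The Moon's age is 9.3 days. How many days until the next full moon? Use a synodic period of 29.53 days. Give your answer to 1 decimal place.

Full moon occurs at elongation 180°, i.e. at age 29.53 × 180/360 = 14.765 d.
That is 14.765 − 9.3 = 5.465 days ahead.

5.5 days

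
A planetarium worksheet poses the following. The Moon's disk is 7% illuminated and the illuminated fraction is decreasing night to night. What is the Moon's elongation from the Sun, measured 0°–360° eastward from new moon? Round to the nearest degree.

329°

Invert f = (1 − cos θ)/2 to get cos θ = 1 − 2(0.07) = 0.860, hence θ₀ = arccos 0.860 = 30.7°.
Waning ⇒ past full, so θ = 360° − 30.7° = 329.3°.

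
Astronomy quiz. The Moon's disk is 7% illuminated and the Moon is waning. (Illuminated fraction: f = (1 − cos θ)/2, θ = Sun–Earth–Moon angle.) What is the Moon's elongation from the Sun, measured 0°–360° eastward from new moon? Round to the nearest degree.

Invert f = (1 − cos θ)/2 to get cos θ = 1 − 2(0.07) = 0.860, hence θ₀ = arccos 0.860 = 30.7°.
Since the Moon is past full (waning), take the reflex angle: θ = 360° − 30.7° = 329.3°.

329°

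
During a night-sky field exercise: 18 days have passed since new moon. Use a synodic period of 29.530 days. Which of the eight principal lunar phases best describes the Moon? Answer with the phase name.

θ ≈ 360° × 18/29.530 = 219°, which falls in the waning gibbous sector.

waning gibbous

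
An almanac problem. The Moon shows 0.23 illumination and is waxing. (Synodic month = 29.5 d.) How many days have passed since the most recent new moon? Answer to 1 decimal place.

Invert f = (1 − cos θ)/2 to get cos θ = 1 − 2(0.23) = 0.540, hence θ₀ = arccos 0.540 = 57.3°.
Before full moon the principal value applies: θ = 57.3°.
That fraction of the synodic month is 57.3/360 × 29.5 d ≈ 4.70 d.

4.7 days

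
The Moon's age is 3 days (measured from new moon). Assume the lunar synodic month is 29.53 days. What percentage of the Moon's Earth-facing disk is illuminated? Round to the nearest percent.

Phase angle: θ = 360°·(3 d)/(29.53 d) = 36.6°.
Illuminated fraction = (1 − cos 36.6°)/2 = (1 − 0.803)/2 ≈ 0.098, so 10%.

10%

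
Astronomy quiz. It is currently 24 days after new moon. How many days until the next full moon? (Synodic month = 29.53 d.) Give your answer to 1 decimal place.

Full moon occurs at elongation 180°, i.e. at age 29.53 × 180/360 = 14.765 d.
This lunation's full moon (14.765 d) has passed, so add one period: 44.295 − 24 = 20.295 days.

20.3 days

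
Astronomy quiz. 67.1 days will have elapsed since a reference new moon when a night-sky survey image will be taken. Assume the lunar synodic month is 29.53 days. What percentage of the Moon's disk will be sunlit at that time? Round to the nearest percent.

67.1/29.53 = 2.272 lunations, so 2 complete cycles and 8.04 d into the next.
Phase angle: θ = 360°·(8.04 d)/(29.53 d) = 98.0°.
With cos θ = (-0.139), the lit fraction is (1 − (-0.139))/2 ≈ 0.570, so 57%.

57%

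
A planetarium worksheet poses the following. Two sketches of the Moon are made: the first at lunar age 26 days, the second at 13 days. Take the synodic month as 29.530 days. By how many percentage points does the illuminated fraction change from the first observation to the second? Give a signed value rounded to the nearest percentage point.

+83 percentage points

First observation: θ = 360°·26/29.530 = 317.0°, so f = 0.135.
Second observation: θ = 158.5°, f = 0.965.
Δf = 0.965 − 0.135 = +0.831, i.e. +83 pp.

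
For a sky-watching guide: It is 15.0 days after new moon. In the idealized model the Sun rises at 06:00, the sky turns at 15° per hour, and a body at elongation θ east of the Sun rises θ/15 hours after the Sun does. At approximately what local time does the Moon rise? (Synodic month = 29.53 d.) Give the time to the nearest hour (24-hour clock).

The Moon has covered 15.0/29.53 of its cycle, so θ ≈ 360° × 15.0/29.53 = 182.9°.
The Moon trails the Sun by θ/15 = 182.9/15 ≈ 12.19 hours.
06:00 + 12.19 h ≈ 18:11 → 18:00 to the nearest hour.

18:00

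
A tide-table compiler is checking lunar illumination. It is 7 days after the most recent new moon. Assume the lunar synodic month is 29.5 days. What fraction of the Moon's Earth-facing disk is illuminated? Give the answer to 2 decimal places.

0.46

Phase angle: θ = 360°·(7 d)/(29.5 d) = 85.4°.
cos 85.4° = 0.080, so f = (1 − 0.080)/2 = 0.460.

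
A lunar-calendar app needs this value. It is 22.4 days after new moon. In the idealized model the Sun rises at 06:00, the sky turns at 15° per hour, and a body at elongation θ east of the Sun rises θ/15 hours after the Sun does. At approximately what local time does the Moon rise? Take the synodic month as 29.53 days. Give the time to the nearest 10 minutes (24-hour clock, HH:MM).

The Moon has covered 22.4/29.53 of its cycle, so θ ≈ 360° × 22.4/29.53 = 273.1°.
At 15° of sky rotation per hour, 273.1° corresponds to a 18.21 h lag.
06:00 + 18.205 h ≈ 00:12 → 00:10 to the nearest ten minutes.

00:10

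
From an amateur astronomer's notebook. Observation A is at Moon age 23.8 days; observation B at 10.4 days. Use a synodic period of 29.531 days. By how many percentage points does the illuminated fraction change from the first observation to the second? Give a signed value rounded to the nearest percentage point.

θ₁ = 360° × 23.8/29.531 = 290.1°, f₁ = (1 − cos θ₁)/2 = 0.328.
θ₂ = 360° × 10.4/29.531 = 126.8°, f₂ = (1 − cos θ₂)/2 = 0.799.
Change = f₂ − f₁ = +0.472 → +47 percentage points.

+47 pp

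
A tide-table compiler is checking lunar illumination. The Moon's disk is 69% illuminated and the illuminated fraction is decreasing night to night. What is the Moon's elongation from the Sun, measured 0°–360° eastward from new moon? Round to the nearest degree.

cos θ = 1 − 2f = -0.380, giving a principal value of 112.3°.
Waning ⇒ past full, so θ = 360° − 112.3° = 247.7°.

248°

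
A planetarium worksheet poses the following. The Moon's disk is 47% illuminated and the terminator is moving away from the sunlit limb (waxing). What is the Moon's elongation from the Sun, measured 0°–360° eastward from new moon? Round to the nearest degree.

87°

From f = (1 − cos θ)/2: cos θ = 1 − 2×0.47 = 0.060; arccos → 86.6°.
Before full moon the principal value applies: θ = 86.6°.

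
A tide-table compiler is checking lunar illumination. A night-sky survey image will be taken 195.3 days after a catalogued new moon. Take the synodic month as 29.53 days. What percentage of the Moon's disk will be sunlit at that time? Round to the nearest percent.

195.3 d spans 6 complete synodic months (6 × 29.53 = 177.18 d) plus 18.12 d.
The Moon has covered 18.12/29.53 of its cycle, so θ ≈ 360° × 18.12/29.53 = 220.9°.
With cos θ = (-0.756), the lit fraction is (1 − (-0.756))/2 ≈ 0.878, so 88%.

88%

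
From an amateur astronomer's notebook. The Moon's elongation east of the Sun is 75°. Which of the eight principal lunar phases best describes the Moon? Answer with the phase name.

first quarter

The first quarter sector spans roughly 68°–112°; 75° falls inside it.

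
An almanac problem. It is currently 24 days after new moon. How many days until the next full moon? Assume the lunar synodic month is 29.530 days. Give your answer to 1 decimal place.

20.3 days

Full moon occurs at elongation 180°, i.e. at age 29.530 × 180/360 = 14.765 d.
This lunation's full moon (14.765 d) has passed, so add one period: 44.295 − 24 = 20.295 days.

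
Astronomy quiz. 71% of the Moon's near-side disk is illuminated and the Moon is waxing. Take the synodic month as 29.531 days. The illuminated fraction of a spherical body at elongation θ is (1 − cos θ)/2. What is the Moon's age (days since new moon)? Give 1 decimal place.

cos θ = 1 − 2f = -0.420, giving a principal value of 114.8°.
The Moon is waxing (0°–180°), so θ = 114.8° directly.
At 360°/29.531 d per day, 114.8° corresponds to 9.42 days.

9.4 days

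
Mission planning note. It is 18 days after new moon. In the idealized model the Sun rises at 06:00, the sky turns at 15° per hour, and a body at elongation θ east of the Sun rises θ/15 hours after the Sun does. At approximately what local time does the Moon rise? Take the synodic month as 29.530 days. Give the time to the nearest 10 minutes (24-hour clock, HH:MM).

20:40

Elongation θ = 360° × 18/29.530 ≈ 219.4°.
Delay after the Sun = 219.4° / (15°/h) ≈ 14.63 h.
06:00 + 14.629 h ≈ 20:38 → 20:40 to the nearest ten minutes.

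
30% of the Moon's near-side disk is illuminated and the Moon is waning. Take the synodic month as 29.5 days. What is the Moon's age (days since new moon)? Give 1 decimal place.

cos θ = 1 − 2f = 0.400, giving a principal value of 66.4°.
Since the Moon is past full (waning), take the reflex angle: θ = 360° − 66.4° = 293.6°.
That fraction of the synodic month is 293.6/360 × 29.5 d ≈ 24.06 d.

24.1 days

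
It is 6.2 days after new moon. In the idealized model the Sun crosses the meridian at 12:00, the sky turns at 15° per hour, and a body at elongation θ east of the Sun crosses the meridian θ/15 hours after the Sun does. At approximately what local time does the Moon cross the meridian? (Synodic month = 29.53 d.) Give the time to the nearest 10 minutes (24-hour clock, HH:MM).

The Moon has covered 6.2/29.53 of its cycle, so θ ≈ 360° × 6.2/29.53 = 75.6°.
Delay after the Sun = 75.6° / (15°/h) ≈ 5.04 h.
12:00 + 5.039 h ≈ 17:02 → 17:00 to the nearest ten minutes.

17:00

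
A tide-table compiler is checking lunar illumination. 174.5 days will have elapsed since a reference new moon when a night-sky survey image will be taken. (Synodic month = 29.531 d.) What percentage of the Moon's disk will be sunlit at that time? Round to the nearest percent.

174.5 d spans 5 complete synodic months (5 × 29.531 = 147.66 d) plus 26.84 d.
Elongation θ = 360° × 26.84/29.531 ≈ 327.3°.
With cos θ = 0.841, the lit fraction is (1 − 0.841)/2 ≈ 0.079, so 8%.

8%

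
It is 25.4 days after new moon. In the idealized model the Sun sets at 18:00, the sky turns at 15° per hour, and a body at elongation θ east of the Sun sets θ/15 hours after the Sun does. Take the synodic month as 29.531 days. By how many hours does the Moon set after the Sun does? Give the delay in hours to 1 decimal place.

20.6 h

Phase angle: θ = 360°·(25.4 d)/(29.531 d) = 309.6°.
At 15° of sky rotation per hour, 309.6° corresponds to a 20.64 h lag.
So the Moon sets 20.64 h after the Sun.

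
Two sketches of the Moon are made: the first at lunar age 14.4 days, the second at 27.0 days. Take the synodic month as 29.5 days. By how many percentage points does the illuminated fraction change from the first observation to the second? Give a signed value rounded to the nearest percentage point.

-93 pp

First observation: θ = 360°·14.4/29.5 = 175.7°, so f = 0.999.
Second observation: θ = 329.5°, f = 0.069.
Δf = 0.069 − 0.999 = -0.929, i.e. -93 pp.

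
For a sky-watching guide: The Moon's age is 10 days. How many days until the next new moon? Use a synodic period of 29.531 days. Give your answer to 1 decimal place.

19.5 days

The next new moon completes the synodic month: 29.531 − 10 = 19.531 days.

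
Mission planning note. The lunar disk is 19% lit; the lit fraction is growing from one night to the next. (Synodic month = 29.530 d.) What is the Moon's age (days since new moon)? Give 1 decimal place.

4.2 days

From f = (1 − cos θ)/2: cos θ = 1 − 2×0.19 = 0.620; arccos → 51.7°.
Waxing ⇒ before full, so θ = 51.7°.
At 360°/29.530 d per day, 51.7° corresponds to 4.24 days.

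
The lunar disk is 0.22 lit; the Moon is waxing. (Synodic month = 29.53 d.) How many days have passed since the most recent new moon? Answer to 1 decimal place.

4.6 days

From f = (1 − cos θ)/2: cos θ = 1 − 2×0.22 = 0.560; arccos → 55.9°.
Before full moon the principal value applies: θ = 55.9°.
Age = 29.53 × 55.9°/360° ≈ 4.59 days.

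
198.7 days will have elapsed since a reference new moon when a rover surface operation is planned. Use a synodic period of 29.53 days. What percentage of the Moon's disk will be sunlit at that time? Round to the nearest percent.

57%

Reduce mod P: 198.7 − 6×29.53 = 21.52 d into the current lunation.
Elongation θ = 360° × 21.52/29.53 ≈ 262.4°.
Illuminated fraction = (1 − cos 262.4°)/2 = (1 − (-0.133))/2 ≈ 0.567, so 57%.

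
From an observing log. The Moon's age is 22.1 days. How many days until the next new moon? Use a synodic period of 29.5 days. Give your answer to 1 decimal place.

One full lunation from the last new moon is 29.5 d; remaining = 29.5 − 22.1 = 7.400 d.

7.4 days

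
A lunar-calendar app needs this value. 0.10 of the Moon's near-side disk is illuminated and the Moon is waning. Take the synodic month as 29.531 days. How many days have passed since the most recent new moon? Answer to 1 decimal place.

26.5 days

cos θ = 1 − 2f = 0.800, giving a principal value of 36.9°.
Since the Moon is past full (waning), take the reflex angle: θ = 360° − 36.9° = 323.1°.
Age = 29.531 × 323.1°/360° ≈ 26.51 days.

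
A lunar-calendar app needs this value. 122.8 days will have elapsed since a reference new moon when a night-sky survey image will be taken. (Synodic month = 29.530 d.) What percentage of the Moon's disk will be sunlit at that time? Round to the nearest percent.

122.8/29.530 = 4.158 lunations, so 4 complete cycles and 4.68 d into the next.
The Moon has covered 4.68/29.530 of its cycle, so θ ≈ 360° × 4.68/29.530 = 57.1°.
With cos θ = 0.544, the lit fraction is (1 − 0.544)/2 ≈ 0.228, so 23%.

23%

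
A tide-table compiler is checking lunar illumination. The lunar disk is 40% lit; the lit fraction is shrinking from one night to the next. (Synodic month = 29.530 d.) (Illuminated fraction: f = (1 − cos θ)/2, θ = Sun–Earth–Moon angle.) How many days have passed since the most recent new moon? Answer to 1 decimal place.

23.1 days

Invert f = (1 − cos θ)/2 to get cos θ = 1 − 2(0.40) = 0.200, hence θ₀ = arccos 0.200 = 78.5°.
A waning Moon lies in 180°–360°, so θ = 360° − 78.5° = 281.5°.
Age = 29.530 × 281.5°/360° ≈ 23.09 days.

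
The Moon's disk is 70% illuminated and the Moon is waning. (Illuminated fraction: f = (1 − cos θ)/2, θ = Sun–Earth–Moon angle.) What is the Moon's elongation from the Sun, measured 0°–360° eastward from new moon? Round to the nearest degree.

cos θ = 1 − 2f = -0.400, giving a principal value of 113.6°.
A waning Moon lies in 180°–360°, so θ = 360° − 113.6° = 246.4°.

246°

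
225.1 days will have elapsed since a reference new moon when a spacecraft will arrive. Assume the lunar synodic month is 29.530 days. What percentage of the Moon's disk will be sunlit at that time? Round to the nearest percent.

86%

Reduce mod P: 225.1 − 7×29.530 = 18.39 d into the current lunation.
The Moon has covered 18.39/29.530 of its cycle, so θ ≈ 360° × 18.39/29.530 = 224.2°.
Illuminated fraction = (1 − cos 224.2°)/2 = (1 − (-0.717))/2 ≈ 0.859, so 86%.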